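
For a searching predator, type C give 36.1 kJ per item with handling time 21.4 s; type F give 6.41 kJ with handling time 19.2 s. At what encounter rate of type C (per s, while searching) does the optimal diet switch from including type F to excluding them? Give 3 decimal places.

0.012 per s

The zero-one rule: include type F iff E₂/h₂ > λE₁/(1+λh₁). Equality gives the switch point.
λE₁h₂ = E₂ + λE₂h₁ ⇒ λ = E₂/(E₁h₂ − E₂h₁) = 6.41/(693.1 − 137.2) = 0.01153 per s.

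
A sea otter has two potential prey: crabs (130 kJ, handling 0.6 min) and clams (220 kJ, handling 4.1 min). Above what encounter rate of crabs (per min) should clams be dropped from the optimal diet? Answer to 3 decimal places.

0.549 per min

Drop clams once their profitability E₂/h₂ falls below the rate achievable on crabs alone: E₂/h₂ = λE₁/(1 + λh₁).
Solve for λ: λE₁h₂ = E₂(1 + λh₁) → λ(E₁h₂ − E₂h₁) = E₂ → λ = E₂/(E₁h₂ − E₂h₁).
λ = 220/(130×4.1 − 220×0.6) = 220/401 = 0.5486 per min.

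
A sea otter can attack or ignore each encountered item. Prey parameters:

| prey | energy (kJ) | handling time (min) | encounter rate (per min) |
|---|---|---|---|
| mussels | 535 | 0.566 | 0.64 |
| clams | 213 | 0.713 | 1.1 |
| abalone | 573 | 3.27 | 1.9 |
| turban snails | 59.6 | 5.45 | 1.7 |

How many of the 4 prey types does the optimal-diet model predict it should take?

Profitabilities (E/h, kJ/min): mussels 945, clams 299, abalone 175, turban snails 10.9. Add prey in this order while the next type's profitability exceeds the intake rate on those already taken.
Rate on top 1: 251.4. clams: 299 > 251.4 → include.
Rate on top 2: 268.7. abalone: 175 < 268.7 → exclude; stop.
Optimal diet: mussels, clams — 2 of 4 types.

2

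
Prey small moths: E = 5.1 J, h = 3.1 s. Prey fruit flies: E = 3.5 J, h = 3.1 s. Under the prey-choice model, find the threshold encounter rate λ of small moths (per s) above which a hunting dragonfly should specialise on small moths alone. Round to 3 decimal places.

0.706 per s

Drop fruit flies once their profitability E₂/h₂ falls below the rate achievable on small moths alone: E₂/h₂ = λE₁/(1 + λh₁).
Solve for λ: λE₁h₂ = E₂(1 + λh₁) → λ(E₁h₂ − E₂h₁) = E₂ → λ = E₂/(E₁h₂ − E₂h₁).
λ = 3.5/(5.1×3.1 − 3.5×3.1) = 3.5/4.96 = 0.7056 per s.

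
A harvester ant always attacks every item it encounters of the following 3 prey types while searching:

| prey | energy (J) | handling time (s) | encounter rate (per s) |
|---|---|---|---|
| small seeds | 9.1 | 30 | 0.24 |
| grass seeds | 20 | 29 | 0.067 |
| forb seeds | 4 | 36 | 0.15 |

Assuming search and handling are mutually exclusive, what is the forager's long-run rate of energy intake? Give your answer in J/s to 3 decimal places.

0.265 J/s

R = Σλ_iE_i / (1 + Σλ_ih_i)
Numerator: 0.24×9.1 + 0.067×20 + 0.15×4 = 4.124
Denominator: 1 + 0.24×30 + 0.067×29 + 0.15×36 = 15.54
R = 4.124/15.54 = 0.2653 J/s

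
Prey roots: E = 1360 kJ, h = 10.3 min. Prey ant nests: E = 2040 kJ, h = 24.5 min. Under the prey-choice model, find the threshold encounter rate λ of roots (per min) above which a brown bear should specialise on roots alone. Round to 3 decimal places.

Drop ant nests once their profitability E₂/h₂ falls below the rate achievable on roots alone: E₂/h₂ = λE₁/(1 + λh₁).
Solve for λ: λE₁h₂ = E₂(1 + λh₁) → λ(E₁h₂ − E₂h₁) = E₂ → λ = E₂/(E₁h₂ − E₂h₁).
λ = 2040/(1360×24.5 − 2040×10.3) = 2040/1.231e+04 = 0.1657 per min.

0.166 per min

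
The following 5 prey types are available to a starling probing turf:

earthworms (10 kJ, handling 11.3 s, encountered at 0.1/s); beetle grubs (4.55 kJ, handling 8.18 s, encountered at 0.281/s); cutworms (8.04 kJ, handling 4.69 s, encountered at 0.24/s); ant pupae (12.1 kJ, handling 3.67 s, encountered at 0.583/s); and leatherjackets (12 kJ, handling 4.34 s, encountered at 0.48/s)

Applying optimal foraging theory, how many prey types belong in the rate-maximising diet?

2

Rank by E/h (kJ/s): ant pupae 3.3, leatherjackets 2.76, cutworms 1.71, earthworms 0.885, beetle grubs 0.556. Include each in turn until the next type's E/h falls below the running intake rate.
Rate on top 1: 2.247. leatherjackets: 2.76 > 2.247 → include.
Rate on top 2: 2.454. cutworms: 1.71 < 2.454 → exclude; stop.
Optimal diet: ant pupae, leatherjackets — 2 of 5 types.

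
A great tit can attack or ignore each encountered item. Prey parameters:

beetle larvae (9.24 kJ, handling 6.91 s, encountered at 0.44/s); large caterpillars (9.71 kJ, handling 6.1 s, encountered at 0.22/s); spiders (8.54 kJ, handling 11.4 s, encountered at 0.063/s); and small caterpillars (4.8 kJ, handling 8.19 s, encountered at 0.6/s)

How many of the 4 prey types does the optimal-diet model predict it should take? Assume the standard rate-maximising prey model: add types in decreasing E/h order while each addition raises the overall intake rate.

2

Rank by E/h (kJ/s): large caterpillars 1.59, beetle larvae 1.34, spiders 0.749, small caterpillars 0.586. Include each in turn until the next type's E/h falls below the running intake rate.
Rate on top 1: 0.9121. beetle larvae: 1.34 > 0.9121 → include.
Rate on top 2: 1.152. spiders: 0.749 < 1.152 → exclude; stop.
Optimal diet: large caterpillars, beetle larvae — 2 of 4 types.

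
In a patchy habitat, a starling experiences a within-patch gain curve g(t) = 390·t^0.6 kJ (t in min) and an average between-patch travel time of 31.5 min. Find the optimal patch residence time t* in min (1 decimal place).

47.2 min

Optimal t* satisfies g'(t*) = g(t*)/(T + t*).
g'(t) = 0.6·390·t^-0.4. Setting 0.6·390·t^-0.4 = 390·t^0.6/(31.5+t) gives 0.6(31.5+t) = t, so 0.40·t = 0.6×31.5.
t* = 0.6×31.5/0.40 = 47.25 min.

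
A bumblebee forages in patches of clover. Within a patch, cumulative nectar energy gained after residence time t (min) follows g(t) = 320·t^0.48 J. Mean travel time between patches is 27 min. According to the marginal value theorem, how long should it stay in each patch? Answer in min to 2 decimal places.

24.92 min

Optimal t* satisfies g'(t*) = g(t*)/(T + t*).
g'(t) = 0.48·320·t^-0.52. Setting 0.48·320·t^-0.52 = 320·t^0.48/(27+t) gives 0.48(27+t) = t, so 0.52·t = 0.48×27.
t* = 0.48×27/0.52 = 24.92 min.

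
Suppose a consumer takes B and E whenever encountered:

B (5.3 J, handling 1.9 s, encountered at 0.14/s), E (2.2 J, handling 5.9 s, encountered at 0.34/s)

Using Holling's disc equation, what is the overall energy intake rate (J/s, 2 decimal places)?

0.46 J/s

R = (0.14×5.3 + 0.34×2.2) / (1 + 0.14×1.9 + 0.34×5.9) = 1.49/3.272 = 0.4554 J/s.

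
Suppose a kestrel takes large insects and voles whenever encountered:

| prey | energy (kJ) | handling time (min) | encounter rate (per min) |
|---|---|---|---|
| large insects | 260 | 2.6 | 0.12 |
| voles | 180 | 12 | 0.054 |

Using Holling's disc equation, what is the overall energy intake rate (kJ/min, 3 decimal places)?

20.878 kJ/min

Energy encountered per unit search time: 0.12×260 + 0.054×180 = 40.92 kJ/min.
Handling time per unit search time: 0.12×2.6 + 0.054×12 = 0.96.
Rate = 40.92/(1 + 0.96) = 20.88 kJ/min.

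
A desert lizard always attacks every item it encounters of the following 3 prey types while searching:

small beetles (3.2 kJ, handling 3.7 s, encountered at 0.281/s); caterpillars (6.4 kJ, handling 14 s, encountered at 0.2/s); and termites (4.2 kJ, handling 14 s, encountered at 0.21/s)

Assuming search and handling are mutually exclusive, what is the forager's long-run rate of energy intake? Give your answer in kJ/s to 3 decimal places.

R = (0.281×3.2 + 0.2×6.4 + 0.21×4.2) / (1 + 0.281×3.7 + 0.2×14 + 0.21×14) = 3.061/7.78 = 0.3935 kJ/s.

0.393 kJ/s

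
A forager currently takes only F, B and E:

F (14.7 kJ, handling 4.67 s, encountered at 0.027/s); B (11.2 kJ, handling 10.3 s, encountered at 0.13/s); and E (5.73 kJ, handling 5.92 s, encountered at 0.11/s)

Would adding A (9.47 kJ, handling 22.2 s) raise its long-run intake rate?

No

Intake rate on the current diet: R = (0.027×14.7 + 0.13×11.2 + 0.11×5.73) / (1 + 0.027×4.67 + 0.13×10.3 + 0.11×5.92) = 2.483/3.116 = 0.7968 kJ/s.
A: E/h = 9.47/22.2 = 0.4266 kJ/s.
Since 0.4266 < R, time spent handling A is better spent searching.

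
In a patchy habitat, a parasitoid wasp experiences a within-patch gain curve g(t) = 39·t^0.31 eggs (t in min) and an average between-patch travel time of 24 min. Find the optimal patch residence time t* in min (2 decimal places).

Optimal t* satisfies g'(t*) = g(t*)/(T + t*).
g'(t) = 0.31·39·t^-0.69. Setting 0.31·39·t^-0.69 = 39·t^0.31/(24+t) gives 0.31(24+t) = t, so 0.69·t = 0.31×24.
t* = 0.31×24/0.69 = 10.78 min.

10.78 min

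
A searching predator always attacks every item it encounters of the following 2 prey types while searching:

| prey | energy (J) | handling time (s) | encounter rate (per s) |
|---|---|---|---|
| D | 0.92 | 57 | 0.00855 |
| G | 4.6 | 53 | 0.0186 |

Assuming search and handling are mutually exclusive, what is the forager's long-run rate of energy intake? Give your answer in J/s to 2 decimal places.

0.04 J/s

R = Σλ_iE_i / (1 + Σλ_ih_i)
Numerator: 0.00855×0.92 + 0.0186×4.6 = 0.09343
Denominator: 1 + 0.00855×57 + 0.0186×53 = 2.473
R = 0.09343/2.473 = 0.03778 J/s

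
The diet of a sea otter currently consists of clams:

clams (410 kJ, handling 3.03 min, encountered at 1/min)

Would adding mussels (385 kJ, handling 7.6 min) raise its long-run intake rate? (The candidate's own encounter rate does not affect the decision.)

On clams alone, R = ΣλE/(1+Σλh) = 410/4.03 = 101.7 kJ/min.
Profitability of mussels: 385/7.6 = 50.66 kJ/min.
Since 50.66 < R, time spent handling mussels is better spent searching.

No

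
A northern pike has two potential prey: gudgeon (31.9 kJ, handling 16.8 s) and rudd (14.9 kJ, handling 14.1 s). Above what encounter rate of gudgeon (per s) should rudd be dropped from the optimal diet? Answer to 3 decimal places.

At the threshold, the rate on gudgeon alone equals the profitability of rudd: λ·31.9/(1 + λ·16.8) = 14.9/14.1 = 1.057.
Rearranging, λ(31.9 − 1.057×16.8) = 1.057, so λ = 1.057/14.15 = 0.0747 per s.

0.075 per s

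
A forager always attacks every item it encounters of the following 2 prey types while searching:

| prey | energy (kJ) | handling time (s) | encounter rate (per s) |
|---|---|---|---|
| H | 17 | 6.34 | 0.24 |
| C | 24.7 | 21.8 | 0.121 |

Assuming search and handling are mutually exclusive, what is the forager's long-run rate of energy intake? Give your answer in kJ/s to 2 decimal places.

Energy encountered per unit search time: 0.24×17 + 0.121×24.7 = 7.069 kJ/s.
Handling time per unit search time: 0.24×6.34 + 0.121×21.8 = 4.159.
Rate = 7.069/(1 + 4.159) = 1.37 kJ/s.

1.37 kJ/s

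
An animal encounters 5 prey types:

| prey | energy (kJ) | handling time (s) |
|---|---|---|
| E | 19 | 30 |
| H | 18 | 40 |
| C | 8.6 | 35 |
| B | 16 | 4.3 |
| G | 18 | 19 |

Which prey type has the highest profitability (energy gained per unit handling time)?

B

Profitability E/h (kJ/s): E = 19/30 = 0.633, H = 18/40 = 0.45, C = 8.6/35 = 0.246, B = 16/4.3 = 3.72, G = 18/19 = 0.947.
Ranked: B > G > E > H > C.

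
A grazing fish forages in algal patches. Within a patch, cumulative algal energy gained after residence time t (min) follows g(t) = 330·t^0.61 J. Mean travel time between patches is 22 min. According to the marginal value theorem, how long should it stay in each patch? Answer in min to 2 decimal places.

By the marginal value theorem, leave when the instantaneous gain rate g'(t) equals the habitat-wide average g(t)/(T + t).
g'(t) = 0.61·330·t^-0.39. Setting 0.61·330·t^-0.39 = 330·t^0.61/(22+t) gives 0.61(22+t) = t, so 0.39·t = 0.61×22.
t* = 0.61×22/0.39 = 34.41 min.

34.41 min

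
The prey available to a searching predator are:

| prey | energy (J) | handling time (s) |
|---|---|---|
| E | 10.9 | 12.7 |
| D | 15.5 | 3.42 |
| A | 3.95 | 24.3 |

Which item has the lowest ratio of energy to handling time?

In descending order of E/h:
D: 15.5/3.42 = 4.53 J/s
E: 10.9/12.7 = 0.858 J/s
A: 3.95/24.3 = 0.163 J/s

A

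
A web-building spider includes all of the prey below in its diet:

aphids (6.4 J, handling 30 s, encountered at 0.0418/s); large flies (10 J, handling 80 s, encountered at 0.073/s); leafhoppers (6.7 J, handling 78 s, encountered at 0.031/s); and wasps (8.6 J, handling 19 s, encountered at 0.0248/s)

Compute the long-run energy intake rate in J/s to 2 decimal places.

R = Σλ_iE_i / (1 + Σλ_ih_i)
Numerator: 0.0418×6.4 + 0.073×10 + 0.031×6.7 + 0.0248×8.6 = 1.418
Denominator: 1 + 0.0418×30 + 0.073×80 + 0.031×78 + 0.0248×19 = 10.98
R = 1.418/10.98 = 0.1292 J/s

0.13 J/s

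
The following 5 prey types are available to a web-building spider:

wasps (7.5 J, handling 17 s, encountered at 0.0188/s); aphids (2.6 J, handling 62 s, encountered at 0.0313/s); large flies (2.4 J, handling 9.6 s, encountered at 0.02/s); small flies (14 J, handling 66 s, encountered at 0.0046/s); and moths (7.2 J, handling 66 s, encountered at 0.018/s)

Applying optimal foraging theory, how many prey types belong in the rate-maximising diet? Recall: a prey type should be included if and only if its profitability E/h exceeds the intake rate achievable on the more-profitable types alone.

3

Rank by E/h (J/s): wasps 0.441, large flies 0.25, small flies 0.212, moths 0.109, aphids 0.0419. Include each in turn until the next type's E/h falls below the running intake rate.
Rate on top 1: 0.1069. large flies: 0.25 > 0.1069 → include.
Rate on top 2: 0.125. small flies: 0.212 > 0.125 → include.
Rate on top 3: 0.1396. moths: 0.109 < 0.1396 → exclude; stop.
Optimal diet: wasps, large flies, small flies — 3 of 5 types.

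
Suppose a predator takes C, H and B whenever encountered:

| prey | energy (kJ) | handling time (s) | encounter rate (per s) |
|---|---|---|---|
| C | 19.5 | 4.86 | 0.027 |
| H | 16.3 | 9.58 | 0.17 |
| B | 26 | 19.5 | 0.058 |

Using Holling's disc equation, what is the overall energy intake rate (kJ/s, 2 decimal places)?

1.24 kJ/s

Energy encountered per unit search time: 0.027×19.5 + 0.17×16.3 + 0.058×26 = 4.806 kJ/s.
Handling time per unit search time: 0.027×4.86 + 0.17×9.58 + 0.058×19.5 = 2.891.
Rate = 4.806/(1 + 2.891) = 1.235 kJ/s.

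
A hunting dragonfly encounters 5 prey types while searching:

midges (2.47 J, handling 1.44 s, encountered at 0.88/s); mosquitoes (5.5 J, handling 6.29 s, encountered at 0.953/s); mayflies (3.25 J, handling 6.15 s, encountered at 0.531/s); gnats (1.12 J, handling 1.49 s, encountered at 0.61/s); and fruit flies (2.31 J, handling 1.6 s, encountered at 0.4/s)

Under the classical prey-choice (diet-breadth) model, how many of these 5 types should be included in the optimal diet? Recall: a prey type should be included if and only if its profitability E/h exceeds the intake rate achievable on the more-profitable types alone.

2

Profitabilities (E/h, J/s): midges 1.72, fruit flies 1.44, mosquitoes 0.874, gnats 0.752, mayflies 0.528. Add prey in this order while the next type's profitability exceeds the intake rate on those already taken.
Rate on top 1: 0.9587. fruit flies: 1.44 > 0.9587 → include.
Rate on top 2: 1.065. mosquitoes: 0.874 < 1.065 → exclude; stop.
Optimal diet: midges, fruit flies — 2 of 5 types.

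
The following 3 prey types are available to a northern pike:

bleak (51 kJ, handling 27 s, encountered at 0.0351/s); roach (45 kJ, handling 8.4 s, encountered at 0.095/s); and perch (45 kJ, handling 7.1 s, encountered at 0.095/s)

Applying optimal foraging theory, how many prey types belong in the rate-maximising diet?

E/h in descending order: perch 6.34, roach 5.36, bleak 1.89 kJ/s. The optimal diet is the largest prefix of this list for which every included type satisfies E_i/h_i > R on the types above it.
Rate on top 1: 2.553. roach: 5.36 > 2.553 → include.
Rate on top 2: 3.458. bleak: 1.89 < 3.458 → exclude; stop.
Optimal diet: perch, roach — 2 of 3 types.

2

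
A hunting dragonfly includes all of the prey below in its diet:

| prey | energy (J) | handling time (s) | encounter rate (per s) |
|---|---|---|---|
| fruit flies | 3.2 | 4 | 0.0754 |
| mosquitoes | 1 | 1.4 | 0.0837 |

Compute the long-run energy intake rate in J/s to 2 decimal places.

Energy encountered per unit search time: 0.0754×3.2 + 0.0837×1 = 0.325 J/s.
Handling time per unit search time: 0.0754×4 + 0.0837×1.4 = 0.4188.
Rate = 0.325/(1 + 0.4188) = 0.2291 J/s.

0.23 J/s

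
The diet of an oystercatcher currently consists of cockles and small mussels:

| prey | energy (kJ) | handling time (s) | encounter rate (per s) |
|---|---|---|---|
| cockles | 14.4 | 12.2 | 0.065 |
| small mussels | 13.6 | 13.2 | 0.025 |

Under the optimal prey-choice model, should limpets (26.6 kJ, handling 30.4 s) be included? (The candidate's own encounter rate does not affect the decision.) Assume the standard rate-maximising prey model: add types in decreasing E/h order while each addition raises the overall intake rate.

Current rate: (0.065×14.4 + 0.025×13.6)/(1 + 0.065×12.2 + 0.025×13.2) = 0.601 kJ/s.
Profitability of limpets: 26.6/30.4 = 0.875 kJ/s.
Since 0.875 > R, including limpets increases the long-run rate.

Yes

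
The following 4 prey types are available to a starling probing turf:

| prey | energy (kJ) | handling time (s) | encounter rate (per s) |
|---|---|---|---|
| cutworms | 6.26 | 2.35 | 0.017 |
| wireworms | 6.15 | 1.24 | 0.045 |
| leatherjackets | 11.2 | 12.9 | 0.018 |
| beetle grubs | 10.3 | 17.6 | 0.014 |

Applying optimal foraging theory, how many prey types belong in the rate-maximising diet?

4

Rank by E/h (kJ/s): wireworms 4.96, cutworms 2.66, leatherjackets 0.868, beetle grubs 0.585. Include each in turn until the next type's E/h falls below the running intake rate.
Rate on top 1: 0.2621. cutworms: 2.66 > 0.2621 → include.
Rate on top 2: 0.3497. leatherjackets: 0.868 > 0.3497 → include.
Rate on top 3: 0.4404. beetle grubs: 0.585 > 0.4404 → include.
Optimal diet: wireworms, cutworms, leatherjackets, beetle grubs — 4 of 4 types.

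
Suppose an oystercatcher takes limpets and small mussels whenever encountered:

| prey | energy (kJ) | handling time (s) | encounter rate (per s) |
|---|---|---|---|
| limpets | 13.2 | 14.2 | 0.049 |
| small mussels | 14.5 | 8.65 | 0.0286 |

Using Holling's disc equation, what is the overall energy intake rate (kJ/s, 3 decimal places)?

R = (0.049×13.2 + 0.0286×14.5) / (1 + 0.049×14.2 + 0.0286×8.65) = 1.062/1.943 = 0.5463 kJ/s.

0.546 kJ/s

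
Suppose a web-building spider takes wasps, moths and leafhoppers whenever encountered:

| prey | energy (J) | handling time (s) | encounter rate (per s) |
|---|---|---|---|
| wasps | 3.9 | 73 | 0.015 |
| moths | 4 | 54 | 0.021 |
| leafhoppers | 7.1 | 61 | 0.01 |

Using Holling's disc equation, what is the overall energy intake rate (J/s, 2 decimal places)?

R = (0.015×3.9 + 0.021×4 + 0.01×7.1) / (1 + 0.015×73 + 0.021×54 + 0.01×61) = 0.2135/3.839 = 0.05561 J/s.

0.06 J/s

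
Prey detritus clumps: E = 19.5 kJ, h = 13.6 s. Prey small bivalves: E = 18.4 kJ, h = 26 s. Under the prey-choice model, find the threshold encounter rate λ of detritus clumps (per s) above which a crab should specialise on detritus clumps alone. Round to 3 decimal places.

0.072 per s

The zero-one rule: include small bivalves iff E₂/h₂ > λE₁/(1+λh₁). Equality gives the switch point.
λE₁h₂ = E₂ + λE₂h₁ ⇒ λ = E₂/(E₁h₂ − E₂h₁) = 18.4/(507 − 250.2) = 0.07166 per s.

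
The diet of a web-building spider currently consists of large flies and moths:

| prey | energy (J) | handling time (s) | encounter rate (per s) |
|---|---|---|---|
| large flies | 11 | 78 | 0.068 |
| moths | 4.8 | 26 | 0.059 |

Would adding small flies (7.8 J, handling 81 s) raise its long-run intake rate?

No

On large flies and moths alone, R = ΣλE/(1+Σλh) = 1.031/7.838 = 0.1316 J/s.
small flies: E/h = 7.8/81 = 0.0963 J/s.
0.0963 < 0.1316, so adding small flies would lower the average — exclude it.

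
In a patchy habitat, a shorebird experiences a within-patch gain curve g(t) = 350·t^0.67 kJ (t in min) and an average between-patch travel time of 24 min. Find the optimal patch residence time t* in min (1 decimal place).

By the marginal value theorem, leave when the instantaneous gain rate g'(t) equals the habitat-wide average g(t)/(T + t).
g'(t) = 0.67·350·t^-0.33. Setting 0.67·350·t^-0.33 = 350·t^0.67/(24+t) gives 0.67(24+t) = t, so 0.33·t = 0.67×24.
t* = 0.67×24/0.33 = 48.73 min.

48.7 min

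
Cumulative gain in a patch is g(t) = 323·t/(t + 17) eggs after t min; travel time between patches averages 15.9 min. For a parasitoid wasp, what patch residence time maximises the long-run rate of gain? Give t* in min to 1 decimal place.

Maximise g(t)/(T+t): set derivative to zero → g'(t)(T+t) = g(t).
g'(t) = 323·17/(t + 17)². Setting 323·17/(t+17)² = 323t/[(t+17)(15.9+t)] gives 17(15.9+t) = t(t+17), so t² = 17×15.9 = 270.3.
t* = √270.3 = 16.44 min.

16.4 min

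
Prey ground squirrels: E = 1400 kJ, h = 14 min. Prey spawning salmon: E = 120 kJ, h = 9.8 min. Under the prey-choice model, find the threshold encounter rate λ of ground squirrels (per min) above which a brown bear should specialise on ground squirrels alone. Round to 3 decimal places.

0.010 per min

At the threshold, the rate on ground squirrels alone equals the profitability of spawning salmon: λ·1400/(1 + λ·14) = 120/9.8 = 12.24.
Rearranging, λ(1400 − 12.24×14) = 12.24, so λ = 12.24/1229 = 0.009967 per min.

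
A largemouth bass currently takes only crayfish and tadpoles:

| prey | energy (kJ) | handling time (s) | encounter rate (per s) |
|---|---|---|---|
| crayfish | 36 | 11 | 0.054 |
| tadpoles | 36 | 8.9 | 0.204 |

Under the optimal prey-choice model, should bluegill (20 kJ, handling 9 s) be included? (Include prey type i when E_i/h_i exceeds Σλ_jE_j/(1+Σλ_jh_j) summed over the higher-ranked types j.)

No

On crayfish and tadpoles alone, R = ΣλE/(1+Σλh) = 9.288/3.41 = 2.724 kJ/s.
bluegill: E/h = 20/9 = 2.222 kJ/s.
Since 2.222 < R, time spent handling bluegill is better spent searching.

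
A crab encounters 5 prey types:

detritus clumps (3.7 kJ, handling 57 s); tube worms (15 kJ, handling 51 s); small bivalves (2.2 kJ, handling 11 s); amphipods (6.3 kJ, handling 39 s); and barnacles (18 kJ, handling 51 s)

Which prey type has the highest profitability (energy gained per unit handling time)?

barnacles

In descending order of E/h:
barnacles: 18/51 = 0.353 kJ/s
tube worms: 15/51 = 0.294 kJ/s
small bivalves: 2.2/11 = 0.2 kJ/s
amphipods: 6.3/39 = 0.162 kJ/s
detritus clumps: 3.7/57 = 0.0649 kJ/s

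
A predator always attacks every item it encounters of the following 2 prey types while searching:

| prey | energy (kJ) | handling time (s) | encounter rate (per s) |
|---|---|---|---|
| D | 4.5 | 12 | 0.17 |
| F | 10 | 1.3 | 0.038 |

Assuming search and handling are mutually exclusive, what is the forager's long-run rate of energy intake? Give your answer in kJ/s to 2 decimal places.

0.37 kJ/s

Energy encountered per unit search time: 0.17×4.5 + 0.038×10 = 1.145 kJ/s.
Handling time per unit search time: 0.17×12 + 0.038×1.3 = 2.089.
Rate = 1.145/(1 + 2.089) = 0.3706 kJ/s.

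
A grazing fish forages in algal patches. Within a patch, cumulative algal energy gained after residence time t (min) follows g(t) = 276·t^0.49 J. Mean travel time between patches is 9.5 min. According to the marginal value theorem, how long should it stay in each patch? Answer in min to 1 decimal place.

9.1 min

Maximise g(t)/(T+t): set derivative to zero → g'(t)(T+t) = g(t).
g'(t) = 0.49·276·t^-0.51. Setting 0.49·276·t^-0.51 = 276·t^0.49/(9.5+t) gives 0.49(9.5+t) = t, so 0.51·t = 0.49×9.5.
t* = 0.49×9.5/0.51 = 9.127 min.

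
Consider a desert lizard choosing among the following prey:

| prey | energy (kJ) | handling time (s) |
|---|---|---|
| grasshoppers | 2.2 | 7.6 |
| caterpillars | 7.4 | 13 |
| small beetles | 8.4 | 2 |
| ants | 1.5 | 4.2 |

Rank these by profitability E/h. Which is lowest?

grasshoppers

In descending order of E/h:
small beetles: 8.4/2 = 4.2 kJ/s
caterpillars: 7.4/13 = 0.569 kJ/s
ants: 1.5/4.2 = 0.357 kJ/s
grasshoppers: 2.2/7.6 = 0.289 kJ/s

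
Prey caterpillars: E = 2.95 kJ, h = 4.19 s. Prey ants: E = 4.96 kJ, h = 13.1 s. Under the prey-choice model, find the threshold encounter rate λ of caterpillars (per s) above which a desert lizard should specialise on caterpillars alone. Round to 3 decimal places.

Drop ants once their profitability E₂/h₂ falls below the rate achievable on caterpillars alone: E₂/h₂ = λE₁/(1 + λh₁).
Solve for λ: λE₁h₂ = E₂(1 + λh₁) → λ(E₁h₂ − E₂h₁) = E₂ → λ = E₂/(E₁h₂ − E₂h₁).
λ = 4.96/(2.95×13.1 − 4.96×4.19) = 4.96/17.86 = 0.2777 per s.

0.278 per s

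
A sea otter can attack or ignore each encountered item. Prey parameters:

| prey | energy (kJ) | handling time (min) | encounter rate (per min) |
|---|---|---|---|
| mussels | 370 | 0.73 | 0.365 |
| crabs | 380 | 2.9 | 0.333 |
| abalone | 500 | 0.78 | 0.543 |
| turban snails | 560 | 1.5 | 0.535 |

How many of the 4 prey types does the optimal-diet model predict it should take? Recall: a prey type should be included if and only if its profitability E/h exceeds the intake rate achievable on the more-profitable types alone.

Profitabilities (E/h, kJ/min): abalone 641, mussels 507, turban snails 373, crabs 131. Add prey in this order while the next type's profitability exceeds the intake rate on those already taken.
Rate on top 1: 190.7. mussels: 507 > 190.7 → include.
Rate on top 2: 240.6. turban snails: 373 > 240.6 → include.
Rate on top 3: 283.3. crabs: 131 < 283.3 → exclude; stop.
Optimal diet: abalone, mussels, turban snails — 3 of 4 types.

3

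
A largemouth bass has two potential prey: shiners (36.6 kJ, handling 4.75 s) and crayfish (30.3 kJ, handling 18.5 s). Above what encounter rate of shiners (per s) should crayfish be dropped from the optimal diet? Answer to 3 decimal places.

Drop crayfish once their profitability E₂/h₂ falls below the rate achievable on shiners alone: E₂/h₂ = λE₁/(1 + λh₁).
Solve for λ: λE₁h₂ = E₂(1 + λh₁) → λ(E₁h₂ − E₂h₁) = E₂ → λ = E₂/(E₁h₂ − E₂h₁).
λ = 30.3/(36.6×18.5 − 30.3×4.75) = 30.3/533.2 = 0.05683 per s.

0.057 per s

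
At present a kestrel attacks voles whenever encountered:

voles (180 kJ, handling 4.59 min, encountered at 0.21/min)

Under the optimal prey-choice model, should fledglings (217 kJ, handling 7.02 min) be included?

On voles alone, R = ΣλE/(1+Σλh) = 37.8/1.964 = 19.25 kJ/min.
Profitability of fledglings: 217/7.02 = 30.91 kJ/min.
30.91 > 19.25, so adding fledglings raises the average — include it.

Yes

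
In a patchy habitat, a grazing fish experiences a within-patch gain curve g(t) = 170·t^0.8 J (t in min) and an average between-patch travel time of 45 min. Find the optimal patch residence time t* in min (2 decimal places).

180.00 min

Maximise g(t)/(T+t): set derivative to zero → g'(t)(T+t) = g(t).
g'(t) = 0.8·170·t^-0.2. Setting 0.8·170·t^-0.2 = 170·t^0.8/(45+t) gives 0.8(45+t) = t, so 0.20·t = 0.8×45.
t* = 0.8×45/0.20 = 180 min.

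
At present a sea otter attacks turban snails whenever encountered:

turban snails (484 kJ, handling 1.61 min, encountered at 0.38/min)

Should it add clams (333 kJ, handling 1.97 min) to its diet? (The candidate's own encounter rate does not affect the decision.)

Current rate: (0.38×484)/(1 + 0.38×1.61) = 114.1 kJ/min.
clams: E/h = 333/1.97 = 169 kJ/min.
Since 169 > R, including clams increases the long-run rate.

Yes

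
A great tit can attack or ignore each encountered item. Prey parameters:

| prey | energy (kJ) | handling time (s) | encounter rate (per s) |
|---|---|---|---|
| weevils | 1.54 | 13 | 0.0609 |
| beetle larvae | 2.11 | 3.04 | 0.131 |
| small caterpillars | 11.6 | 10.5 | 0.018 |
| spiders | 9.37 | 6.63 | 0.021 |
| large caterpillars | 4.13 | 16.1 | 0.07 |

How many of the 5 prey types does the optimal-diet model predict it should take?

3

E/h in descending order: spiders 1.41, small caterpillars 1.1, beetle larvae 0.694, large caterpillars 0.257, weevils 0.118 kJ/s. The optimal diet is the largest prefix of this list for which every included type satisfies E_i/h_i > R on the types above it.
Rate on top 1: 0.1727. small caterpillars: 1.1 > 0.1727 → include.
Rate on top 2: 0.3053. beetle larvae: 0.694 > 0.3053 → include.
Rate on top 3: 0.395. large caterpillars: 0.257 < 0.395 → exclude; stop.
Optimal diet: spiders, small caterpillars, beetle larvae — 3 of 5 types.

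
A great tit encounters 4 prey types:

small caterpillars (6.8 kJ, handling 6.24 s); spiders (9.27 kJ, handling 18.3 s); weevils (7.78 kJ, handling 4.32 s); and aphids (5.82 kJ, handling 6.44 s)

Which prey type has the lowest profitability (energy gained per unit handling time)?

In descending order of E/h:
weevils: 7.78/4.32 = 1.8 kJ/s
small caterpillars: 6.8/6.24 = 1.09 kJ/s
aphids: 5.82/6.44 = 0.904 kJ/s
spiders: 9.27/18.3 = 0.507 kJ/s

spiders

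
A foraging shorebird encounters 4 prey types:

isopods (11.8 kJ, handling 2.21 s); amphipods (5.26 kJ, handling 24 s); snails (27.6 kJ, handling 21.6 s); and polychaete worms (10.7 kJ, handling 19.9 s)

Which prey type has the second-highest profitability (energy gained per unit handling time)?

snails

In descending order of E/h:
isopods: 11.8/2.21 = 5.34 kJ/s
snails: 27.6/21.6 = 1.28 kJ/s
polychaete worms: 10.7/19.9 = 0.538 kJ/s
amphipods: 5.26/24 = 0.219 kJ/s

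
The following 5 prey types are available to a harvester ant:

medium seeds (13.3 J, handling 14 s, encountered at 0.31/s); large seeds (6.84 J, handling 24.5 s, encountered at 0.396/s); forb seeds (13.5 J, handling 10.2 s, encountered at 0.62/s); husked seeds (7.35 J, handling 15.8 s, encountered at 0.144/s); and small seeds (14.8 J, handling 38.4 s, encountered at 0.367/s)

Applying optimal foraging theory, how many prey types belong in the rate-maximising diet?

Profitabilities (E/h, J/s): forb seeds 1.32, medium seeds 0.95, husked seeds 0.465, small seeds 0.385, large seeds 0.279. Add prey in this order while the next type's profitability exceeds the intake rate on those already taken.
Rate on top 1: 1.143. medium seeds: 0.95 < 1.143 → exclude; stop.
Optimal diet: forb seeds — 1 of 5 types.

1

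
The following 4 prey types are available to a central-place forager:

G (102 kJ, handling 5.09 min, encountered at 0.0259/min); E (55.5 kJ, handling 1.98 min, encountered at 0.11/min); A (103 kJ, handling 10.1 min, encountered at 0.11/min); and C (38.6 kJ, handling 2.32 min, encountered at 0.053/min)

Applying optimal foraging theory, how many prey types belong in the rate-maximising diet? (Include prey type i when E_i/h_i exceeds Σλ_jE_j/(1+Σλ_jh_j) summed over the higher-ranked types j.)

Rank by E/h (kJ/min): E 28, G 20, C 16.6, A 10.2. Include each in turn until the next type's E/h falls below the running intake rate.
Rate on top 1: 5.013. G: 20 > 5.013 → include.
Rate on top 2: 6.481. C: 16.6 > 6.481 → include.
Rate on top 3: 7.329. A: 10.2 > 7.329 → include.
Optimal diet: E, G, C, A — 4 of 4 types.

4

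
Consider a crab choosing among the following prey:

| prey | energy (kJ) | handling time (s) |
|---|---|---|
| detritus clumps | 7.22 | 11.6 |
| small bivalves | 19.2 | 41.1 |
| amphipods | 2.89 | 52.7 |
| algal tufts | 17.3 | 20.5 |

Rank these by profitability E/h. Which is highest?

algal tufts

In descending order of E/h:
algal tufts: 17.3/20.5 = 0.844 kJ/s
detritus clumps: 7.22/11.6 = 0.622 kJ/s
small bivalves: 19.2/41.1 = 0.467 kJ/s
amphipods: 2.89/52.7 = 0.0548 kJ/s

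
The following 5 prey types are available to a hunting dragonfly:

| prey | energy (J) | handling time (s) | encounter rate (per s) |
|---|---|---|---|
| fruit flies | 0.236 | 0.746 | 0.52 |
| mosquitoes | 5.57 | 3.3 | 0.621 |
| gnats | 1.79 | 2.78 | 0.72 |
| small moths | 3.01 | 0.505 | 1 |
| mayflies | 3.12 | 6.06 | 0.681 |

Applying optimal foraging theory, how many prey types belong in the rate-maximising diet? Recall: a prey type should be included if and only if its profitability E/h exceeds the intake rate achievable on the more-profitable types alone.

1

Profitabilities (E/h, J/s): small moths 5.96, mosquitoes 1.69, gnats 0.644, mayflies 0.515, fruit flies 0.316. Add prey in this order while the next type's profitability exceeds the intake rate on those already taken.
Rate on top 1: 2. mosquitoes: 1.69 < 2 → exclude; stop.
Optimal diet: small moths — 1 of 5 types.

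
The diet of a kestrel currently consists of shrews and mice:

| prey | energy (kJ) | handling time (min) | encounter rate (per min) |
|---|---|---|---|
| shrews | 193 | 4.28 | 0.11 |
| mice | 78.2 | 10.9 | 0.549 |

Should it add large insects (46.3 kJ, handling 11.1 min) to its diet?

Intake rate on the current diet: R = (0.11×193 + 0.549×78.2) / (1 + 0.11×4.28 + 0.549×10.9) = 64.16/7.455 = 8.607 kJ/min.
large insects: E/h = 46.3/11.1 = 4.171 kJ/min.
4.171 < 8.607, so adding large insects would lower the average — exclude it.

No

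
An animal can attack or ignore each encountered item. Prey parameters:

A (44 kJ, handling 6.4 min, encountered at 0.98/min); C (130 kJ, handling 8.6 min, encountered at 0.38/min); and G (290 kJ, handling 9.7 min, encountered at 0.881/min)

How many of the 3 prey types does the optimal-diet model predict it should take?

Rank by E/h (kJ/min): G 29.9, C 15.1, A 6.88. Include each in turn until the next type's E/h falls below the running intake rate.
Rate on top 1: 26.76. C: 15.1 < 26.76 → exclude; stop.
Optimal diet: G — 1 of 3 types.

1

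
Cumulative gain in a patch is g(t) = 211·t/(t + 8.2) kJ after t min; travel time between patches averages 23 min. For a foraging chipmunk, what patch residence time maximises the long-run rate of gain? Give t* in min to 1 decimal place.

13.7 min

Optimal t* satisfies g'(t*) = g(t*)/(T + t*).
g'(t) = 211·8.2/(t + 8.2)². Setting 211·8.2/(t+8.2)² = 211t/[(t+8.2)(23+t)] gives 8.2(23+t) = t(t+8.2), so t² = 8.2×23 = 188.6.
t* = √188.6 = 13.73 min.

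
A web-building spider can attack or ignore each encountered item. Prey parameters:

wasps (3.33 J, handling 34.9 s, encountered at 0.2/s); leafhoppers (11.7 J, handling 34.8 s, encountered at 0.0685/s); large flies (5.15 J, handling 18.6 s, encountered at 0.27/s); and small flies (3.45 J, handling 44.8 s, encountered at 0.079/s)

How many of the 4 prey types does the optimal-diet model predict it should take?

2

Profitabilities (E/h, J/s): leafhoppers 0.336, large flies 0.277, wasps 0.0954, small flies 0.077. Add prey in this order while the next type's profitability exceeds the intake rate on those already taken.
Rate on top 1: 0.2368. large flies: 0.277 > 0.2368 → include.
Rate on top 2: 0.2608. wasps: 0.0954 < 0.2608 → exclude; stop.
Optimal diet: leafhoppers, large flies — 2 of 4 types.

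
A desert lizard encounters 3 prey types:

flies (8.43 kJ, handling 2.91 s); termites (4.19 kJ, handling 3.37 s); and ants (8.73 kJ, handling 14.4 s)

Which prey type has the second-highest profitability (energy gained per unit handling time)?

Profitability E/h (kJ/s): flies = 8.43/2.91 = 2.9, termites = 4.19/3.37 = 1.24, ants = 8.73/14.4 = 0.606.
Ranked: flies > termites > ants.

termites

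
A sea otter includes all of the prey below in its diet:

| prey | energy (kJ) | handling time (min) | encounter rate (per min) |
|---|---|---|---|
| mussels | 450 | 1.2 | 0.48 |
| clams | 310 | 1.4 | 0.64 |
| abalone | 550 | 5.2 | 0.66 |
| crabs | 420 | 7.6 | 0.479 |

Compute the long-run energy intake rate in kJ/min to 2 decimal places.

Energy encountered per unit search time: 0.48×450 + 0.64×310 + 0.66×550 + 0.479×420 = 978.6 kJ/min.
Handling time per unit search time: 0.48×1.2 + 0.64×1.4 + 0.66×5.2 + 0.479×7.6 = 8.544.
Rate = 978.6/(1 + 8.544) = 102.5 kJ/min.

102.53 kJ/min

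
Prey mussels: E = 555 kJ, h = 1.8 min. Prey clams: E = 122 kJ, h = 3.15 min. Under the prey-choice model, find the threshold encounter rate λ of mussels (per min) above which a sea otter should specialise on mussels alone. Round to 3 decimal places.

At the threshold, the rate on mussels alone equals the profitability of clams: λ·555/(1 + λ·1.8) = 122/3.15 = 38.73.
Rearranging, λ(555 − 38.73×1.8) = 38.73, so λ = 38.73/485.3 = 0.07981 per min.

0.080 per min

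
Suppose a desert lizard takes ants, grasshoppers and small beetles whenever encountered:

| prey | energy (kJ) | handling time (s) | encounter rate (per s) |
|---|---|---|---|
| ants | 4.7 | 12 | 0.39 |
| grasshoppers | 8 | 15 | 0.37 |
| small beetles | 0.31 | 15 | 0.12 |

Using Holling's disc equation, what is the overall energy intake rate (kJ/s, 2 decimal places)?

Energy encountered per unit search time: 0.39×4.7 + 0.37×8 + 0.12×0.31 = 4.83 kJ/s.
Handling time per unit search time: 0.39×12 + 0.37×15 + 0.12×15 = 12.03.
Rate = 4.83/(1 + 12.03) = 0.3707 kJ/s.

0.37 kJ/s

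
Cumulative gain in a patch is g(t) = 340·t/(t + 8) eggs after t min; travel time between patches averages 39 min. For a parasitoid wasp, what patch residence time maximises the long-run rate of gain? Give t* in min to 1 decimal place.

17.7 min

Maximise g(t)/(T+t): set derivative to zero → g'(t)(T+t) = g(t).
g'(t) = 340·8/(t + 8)². Setting 340·8/(t+8)² = 340t/[(t+8)(39+t)] gives 8(39+t) = t(t+8), so t² = 8×39 = 312.
t* = √312 = 17.66 min.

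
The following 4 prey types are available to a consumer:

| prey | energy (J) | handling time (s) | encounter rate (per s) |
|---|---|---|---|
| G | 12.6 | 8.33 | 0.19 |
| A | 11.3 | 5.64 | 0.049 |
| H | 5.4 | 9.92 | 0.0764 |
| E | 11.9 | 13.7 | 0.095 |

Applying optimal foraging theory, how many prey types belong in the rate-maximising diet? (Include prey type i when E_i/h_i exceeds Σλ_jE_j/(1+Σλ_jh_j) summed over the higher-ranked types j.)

E/h in descending order: A 2, G 1.51, E 0.869, H 0.544 J/s. The optimal diet is the largest prefix of this list for which every included type satisfies E_i/h_i > R on the types above it.
Rate on top 1: 0.4338. G: 1.51 > 0.4338 → include.
Rate on top 2: 1.031. E: 0.869 < 1.031 → exclude; stop.
Optimal diet: A, G — 2 of 4 types.

2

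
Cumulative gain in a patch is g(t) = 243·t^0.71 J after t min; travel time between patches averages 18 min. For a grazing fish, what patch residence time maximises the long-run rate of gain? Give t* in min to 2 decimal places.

44.07 min

Maximise g(t)/(T+t): set derivative to zero → g'(t)(T+t) = g(t).
g'(t) = 0.71·243·t^-0.29. Setting 0.71·243·t^-0.29 = 243·t^0.71/(18+t) gives 0.71(18+t) = t, so 0.29·t = 0.71×18.
t* = 0.71×18/0.29 = 44.07 min.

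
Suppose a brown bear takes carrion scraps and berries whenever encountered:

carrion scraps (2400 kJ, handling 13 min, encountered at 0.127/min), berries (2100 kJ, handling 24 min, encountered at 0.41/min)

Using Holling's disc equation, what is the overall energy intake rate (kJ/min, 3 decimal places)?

93.331 kJ/min

R = Σλ_iE_i / (1 + Σλ_ih_i)
Numerator: 0.127×2400 + 0.41×2100 = 1166
Denominator: 1 + 0.127×13 + 0.41×24 = 12.49
R = 1166/12.49 = 93.33 kJ/min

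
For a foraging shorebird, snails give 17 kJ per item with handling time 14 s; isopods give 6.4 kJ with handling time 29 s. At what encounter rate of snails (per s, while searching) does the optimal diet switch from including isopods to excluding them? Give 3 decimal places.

The zero-one rule: include isopods iff E₂/h₂ > λE₁/(1+λh₁). Equality gives the switch point.
λE₁h₂ = E₂ + λE₂h₁ ⇒ λ = E₂/(E₁h₂ − E₂h₁) = 6.4/(493 − 89.6) = 0.01587 per s.

0.016 per s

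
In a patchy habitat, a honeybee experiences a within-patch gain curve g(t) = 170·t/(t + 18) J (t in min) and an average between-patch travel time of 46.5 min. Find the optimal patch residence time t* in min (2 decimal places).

By the marginal value theorem, leave when the instantaneous gain rate g'(t) equals the habitat-wide average g(t)/(T + t).
g'(t) = 170·18/(t + 18)². Setting 170·18/(t+18)² = 170t/[(t+18)(46.5+t)] gives 18(46.5+t) = t(t+18), so t² = 18×46.5 = 837.
t* = √837 = 28.93 min.

28.93 min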